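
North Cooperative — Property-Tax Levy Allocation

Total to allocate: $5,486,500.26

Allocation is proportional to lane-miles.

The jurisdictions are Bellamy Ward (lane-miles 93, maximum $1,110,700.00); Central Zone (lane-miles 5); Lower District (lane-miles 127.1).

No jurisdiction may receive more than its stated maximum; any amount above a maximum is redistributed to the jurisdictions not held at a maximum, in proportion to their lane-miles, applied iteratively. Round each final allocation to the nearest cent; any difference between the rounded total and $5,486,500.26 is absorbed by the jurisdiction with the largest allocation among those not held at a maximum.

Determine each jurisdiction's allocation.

Total lane-miles = 225.1.
Pro-rata shares before constraints: Bellamy Ward 2,266,745.9981; Central Zone 121,868.0644; Lower District 3,097,886.1975.
Cap binds for Bellamy Ward ($1,110,700.00); remaining pool $4,375,800.26 reallocated over remaining lane-miles 132.1.
Redistributed shares: Central Zone 165,624.5367 → $165,624.54; Lower District 4,210,175.7233 → $4,210,175.72.

Bellamy Ward: $1,110,700.00 | Central Zone: $165,624.54 | Lower District: $4,210,175.72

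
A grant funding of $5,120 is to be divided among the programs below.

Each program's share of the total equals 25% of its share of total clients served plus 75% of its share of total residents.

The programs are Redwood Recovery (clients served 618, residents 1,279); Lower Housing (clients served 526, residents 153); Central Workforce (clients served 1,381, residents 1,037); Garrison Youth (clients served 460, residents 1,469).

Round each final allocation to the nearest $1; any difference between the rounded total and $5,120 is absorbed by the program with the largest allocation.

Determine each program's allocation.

Clients served total 2,985; residents total 3,938.
Combined weights (25% clients served + 75% residents): Redwood Recovery 0.2953; Lower Housing 0.0732; Central Workforce 0.3132; Garrison Youth 0.3183.
Unrounded shares: Redwood Recovery 1,512.18; Lower Housing 374.75; Central Workforce 1,603.38; Garrison Youth 1,629.70.
At nearest $1: Redwood Recovery $1,512; Lower Housing $375; Central Workforce $1,603; Garrison Youth $1,630. Sum = $5,120.
Sum already equals the total — no adjustment.

Redwood Recovery: $1,512 | Lower Housing: $375 | Central Workforce: $1,603 | Garrison Youth: $1,630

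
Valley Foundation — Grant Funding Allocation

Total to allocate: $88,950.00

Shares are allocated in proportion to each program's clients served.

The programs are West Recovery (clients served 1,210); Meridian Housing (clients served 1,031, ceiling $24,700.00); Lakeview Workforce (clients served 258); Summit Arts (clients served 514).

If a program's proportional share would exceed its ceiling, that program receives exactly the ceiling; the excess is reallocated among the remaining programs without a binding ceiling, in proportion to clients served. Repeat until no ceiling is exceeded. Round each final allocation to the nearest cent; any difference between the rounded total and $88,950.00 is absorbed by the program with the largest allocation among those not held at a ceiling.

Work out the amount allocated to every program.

West Recovery: $39,224.27; Meridian Housing: $24,700.00; Lakeview Workforce: $8,363.52; Summit Arts: $16,662.21

Clients served total: 3,013.
Pro-rata shares before constraints: West Recovery 35,721.7059; Meridian Housing 30,437.2552; Lakeview Workforce 7,616.6943; Summit Arts 15,174.3445.
Cap binds for Meridian Housing ($24,700.00); remaining pool $64,250.00 reallocated over remaining clients served 1,982.
Redistributed shares: West Recovery 39,224.2684 → $39,224.27; Lakeview Workforce 8,363.5217 → $8,363.52; Summit Arts 16,662.2099 → $16,662.21.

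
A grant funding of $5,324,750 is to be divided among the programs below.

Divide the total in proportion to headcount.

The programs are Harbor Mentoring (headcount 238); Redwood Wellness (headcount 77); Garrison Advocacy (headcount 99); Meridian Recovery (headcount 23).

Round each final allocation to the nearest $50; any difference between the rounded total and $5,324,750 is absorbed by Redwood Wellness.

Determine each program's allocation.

Combined headcount = 437.
Unrounded shares: Harbor Mentoring 238/437 × $5,324,750 = 2,899,978.26; Redwood Wellness 77/437 × $5,324,750 = 938,228.26; Garrison Advocacy 99/437 × $5,324,750 = 1,206,293.48; Meridian Recovery 23/437 × $5,324,750 = 280,250.00.
After rounding ($50): Harbor Mentoring $2,900,000; Redwood Wellness $938,250; Garrison Advocacy $1,206,300; Meridian Recovery $280,250. Sum = $5,324,800.
Difference $5,324,750 − $5,324,800 = −$50 applied to Redwood Wellness: Redwood Wellness becomes $938,200.

Harbor Mentoring: $2,900,000; Redwood Wellness: $938,200; Garrison Advocacy: $1,206,300; Meridian Recovery: $280,250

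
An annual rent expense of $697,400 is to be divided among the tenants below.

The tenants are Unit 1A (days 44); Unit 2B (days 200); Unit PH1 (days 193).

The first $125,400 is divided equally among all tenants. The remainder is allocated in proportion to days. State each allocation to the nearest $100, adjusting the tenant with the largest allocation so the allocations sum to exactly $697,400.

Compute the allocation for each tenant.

Equal tier: $125,400 ÷ 3 = $41,800 apiece.
Remainder $572,000 by days (total 437): Unit 1A 57,592.68 → $57,600; Unit 2B 261,784.90 → $261,800; Unit PH1 252,622.43 → $252,600.
Totals: Unit 1A $41,800 + $57,600 = $99,400; Unit 2B $41,800 + $261,800 = $303,600; Unit PH1 $41,800 + $252,600 = $294,400.

Unit 1A: $99,400 | Unit 2B: $303,600 | Unit PH1: $294,400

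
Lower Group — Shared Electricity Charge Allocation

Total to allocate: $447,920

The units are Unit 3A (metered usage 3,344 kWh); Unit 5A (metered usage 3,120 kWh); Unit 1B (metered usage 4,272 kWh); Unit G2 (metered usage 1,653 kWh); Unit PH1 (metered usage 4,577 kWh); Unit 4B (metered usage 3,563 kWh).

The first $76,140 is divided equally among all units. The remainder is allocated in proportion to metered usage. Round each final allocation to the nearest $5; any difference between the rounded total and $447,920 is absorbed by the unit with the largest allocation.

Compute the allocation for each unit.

$76,140 shared equally gives $12,690 per unit.
Remainder $371,780 by metered usage (total 20,529): Unit 3A 60,559.81 → $60,560; Unit 5A 56,503.17 → $56,505; Unit 1B 77,365.88 → $77,365; Unit G2 29,935.81 → $29,935; Unit PH1 82,889.43 → $82,890; Unit 4B 64,525.90 → $64,525.
Totals: Unit 3A $12,690 + $60,560 = $73,250; Unit 5A $12,690 + $56,505 = $69,195; Unit 1B $12,690 + $77,365 = $90,055; Unit G2 $12,690 + $29,935 = $42,625; Unit PH1 $12,690 + $82,890 = $95,580; Unit 4B $12,690 + $64,525 = $77,215.

Unit 3A: $73,250 | Unit 5A: $69,195 | Unit 1B: $90,055 | Unit G2: $42,625 | Unit PH1: $95,580 | Unit 4B: $77,215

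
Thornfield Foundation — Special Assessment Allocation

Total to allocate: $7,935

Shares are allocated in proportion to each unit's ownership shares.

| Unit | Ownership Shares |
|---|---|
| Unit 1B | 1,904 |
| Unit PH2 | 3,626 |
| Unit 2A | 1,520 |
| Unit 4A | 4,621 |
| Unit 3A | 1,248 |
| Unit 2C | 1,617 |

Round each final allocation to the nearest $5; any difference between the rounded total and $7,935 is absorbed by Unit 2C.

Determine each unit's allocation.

Sum of ownership shares: 14,536.
Proportional shares: Unit 1B 1,904/14,536 × $7,935 = 1,039.37; Unit PH2 3,626/14,536 × $7,935 = 1,979.38; Unit 2A 1,520/14,536 × $7,935 = 829.75; Unit 4A 4,621/14,536 × $7,935 = 2,522.54; Unit 3A 1,248/14,536 × $7,935 = 681.27; Unit 2C 1,617/14,536 × $7,935 = 882.70.
At nearest $5: Unit 1B $1,040; Unit PH2 $1,980; Unit 2A $830; Unit 4A $2,525; Unit 3A $680; Unit 2C $885. Sum = $7,940.
Difference $7,935 − $7,940 = −$5 applied to Unit 2C: Unit 2C becomes $880.

Unit 1B: $1,040 | Unit PH2: $1,980 | Unit 2A: $830 | Unit 4A: $2,525 | Unit 3A: $680 | Unit 2C: $880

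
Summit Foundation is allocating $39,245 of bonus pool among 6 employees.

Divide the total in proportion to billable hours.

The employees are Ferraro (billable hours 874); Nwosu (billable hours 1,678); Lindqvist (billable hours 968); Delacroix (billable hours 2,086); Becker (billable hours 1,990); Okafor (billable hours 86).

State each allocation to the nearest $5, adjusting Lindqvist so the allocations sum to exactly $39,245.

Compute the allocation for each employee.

Ferraro: $4,465 · Nwosu: $8,570 · Lindqvist: $4,950 · Delacroix: $10,655 · Becker: $10,165 · Okafor: $440

Total billable hours = 7,682.
Proportional shares: Ferraro 874/7,682 × $39,245 = 4,465.00; Nwosu 1,678/7,682 × $39,245 = 8,572.39; Lindqvist 968/7,682 × $39,245 = 4,945.22; Delacroix 2,086/7,682 × $39,245 = 10,656.74; Becker 1,990/7,682 × $39,245 = 10,166.30; Okafor 86/7,682 × $39,245 = 439.35.
After rounding ($5): Ferraro $4,465; Nwosu $8,570; Lindqvist $4,945; Delacroix $10,655; Becker $10,165; Okafor $440. Sum = $39,240.
Difference $39,245 − $39,240 = +$5 applied to Lindqvist: Lindqvist becomes $4,950.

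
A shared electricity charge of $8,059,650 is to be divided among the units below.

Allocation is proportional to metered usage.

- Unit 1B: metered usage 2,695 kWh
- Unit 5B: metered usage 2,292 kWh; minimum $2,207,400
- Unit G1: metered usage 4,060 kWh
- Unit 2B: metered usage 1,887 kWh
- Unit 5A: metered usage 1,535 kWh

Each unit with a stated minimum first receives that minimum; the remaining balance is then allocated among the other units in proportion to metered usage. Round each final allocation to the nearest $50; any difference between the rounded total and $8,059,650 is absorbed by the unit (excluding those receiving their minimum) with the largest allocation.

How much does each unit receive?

Unit 1B: $1,549,750; Unit 5B: $2,207,400; Unit G1: $2,334,700; Unit 2B: $1,085,100; Unit 5A: $882,700

Guaranteed amounts: Unit 5B $2,207,400. Remaining pool $5,852,250.
Remaining pool split over remaining metered usage 10,177: Unit 1B 1,549,750.79 → $1,549,750; Unit G1 2,334,689.50 → $2,334,700; Unit 2B 1,085,113.07 → $1,085,100; Unit 5A 882,696.64 → $882,700.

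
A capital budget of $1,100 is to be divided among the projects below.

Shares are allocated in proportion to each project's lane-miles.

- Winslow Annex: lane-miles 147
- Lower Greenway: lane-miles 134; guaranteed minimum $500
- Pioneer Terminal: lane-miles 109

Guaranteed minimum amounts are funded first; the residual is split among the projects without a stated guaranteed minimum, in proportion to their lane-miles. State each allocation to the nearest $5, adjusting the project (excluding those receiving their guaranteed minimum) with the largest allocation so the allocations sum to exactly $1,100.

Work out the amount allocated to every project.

Winslow Annex: $345 | Lower Greenway: $500 | Pioneer Terminal: $255

Guaranteed amounts: Lower Greenway $500. Remaining pool $600.
Remaining pool split over remaining lane-miles 256: Winslow Annex 344.53 → $345; Pioneer Terminal 255.47 → $255.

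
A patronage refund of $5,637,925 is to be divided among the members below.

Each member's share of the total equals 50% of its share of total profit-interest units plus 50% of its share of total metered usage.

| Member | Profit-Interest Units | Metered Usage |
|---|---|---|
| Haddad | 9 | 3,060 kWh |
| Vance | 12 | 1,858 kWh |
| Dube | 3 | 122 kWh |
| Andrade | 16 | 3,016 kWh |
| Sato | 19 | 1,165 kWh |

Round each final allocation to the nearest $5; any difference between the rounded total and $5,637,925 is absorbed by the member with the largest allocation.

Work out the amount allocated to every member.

Profit-interest units total 59; metered usage total 9,221.
Composite weights (50% profit-interest units + 50% metered usage): Haddad 0.2422; Vance 0.2024; Dube 0.0320; Andrade 0.2991; Sato 0.2242.
Proportional shares: Haddad 1,365,487.34; Vance 1,141,359.62; Dube 180,633.84; Andrade 1,686,489.23; Sato 1,263,954.97.
At nearest $5: Haddad $1,365,485; Vance $1,141,360; Dube $180,635; Andrade $1,686,490; Sato $1,263,955. Sum = $5,637,925.
Rounded total matches; no reconciliation needed.

Haddad: $1,365,485 | Vance: $1,141,360 | Dube: $180,635 | Andrade: $1,686,490 | Sato: $1,263,955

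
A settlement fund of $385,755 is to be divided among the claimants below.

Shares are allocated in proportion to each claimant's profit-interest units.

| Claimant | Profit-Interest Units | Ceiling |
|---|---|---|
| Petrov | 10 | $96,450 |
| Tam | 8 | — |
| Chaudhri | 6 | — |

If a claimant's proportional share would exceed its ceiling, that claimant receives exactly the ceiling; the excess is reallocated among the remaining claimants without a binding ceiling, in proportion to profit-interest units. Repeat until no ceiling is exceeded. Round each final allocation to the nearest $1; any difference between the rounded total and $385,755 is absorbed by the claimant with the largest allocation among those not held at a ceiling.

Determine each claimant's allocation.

Petrov: $96,450 · Tam: $165,317 · Chaudhri: $123,988

Combined profit-interest units = 24.
Pro-rata shares before constraints: Petrov 160,731.25; Tam 128,585.00; Chaudhri 96,438.75.
Cap binds for Petrov ($96,450); remaining pool $289,305 reallocated over remaining profit-interest units 14.
Redistributed shares: Tam 165,317.14 → $165,317; Chaudhri 123,987.86 → $123,988.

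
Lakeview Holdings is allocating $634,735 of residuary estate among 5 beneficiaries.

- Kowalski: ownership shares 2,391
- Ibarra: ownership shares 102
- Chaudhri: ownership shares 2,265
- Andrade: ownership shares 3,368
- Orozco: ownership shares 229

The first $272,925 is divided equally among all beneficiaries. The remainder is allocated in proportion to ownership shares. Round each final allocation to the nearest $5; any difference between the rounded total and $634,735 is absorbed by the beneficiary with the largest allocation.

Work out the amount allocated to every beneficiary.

Kowalski: $158,125 · Ibarra: $59,000 · Chaudhri: $152,670 · Andrade: $200,440 · Orozco: $64,500

Equal tier: $272,925 ÷ 5 = $54,585 apiece.
Remainder $361,810 by ownership shares (total 8,355): Kowalski 103,541.32 → $103,540; Ibarra 4,417.07 → $4,415; Chaudhri 98,084.94 → $98,085; Andrade 145,849.92 → $145,850; Orozco 9,916.76 → $9,915.
Rounding difference +$5 on remainder applied to Andrade.
Totals: Kowalski $54,585 + $103,540 = $158,125; Ibarra $54,585 + $4,415 = $59,000; Chaudhri $54,585 + $98,085 = $152,670; Andrade $54,585 + $145,855 = $200,440; Orozco $54,585 + $9,915 = $64,500.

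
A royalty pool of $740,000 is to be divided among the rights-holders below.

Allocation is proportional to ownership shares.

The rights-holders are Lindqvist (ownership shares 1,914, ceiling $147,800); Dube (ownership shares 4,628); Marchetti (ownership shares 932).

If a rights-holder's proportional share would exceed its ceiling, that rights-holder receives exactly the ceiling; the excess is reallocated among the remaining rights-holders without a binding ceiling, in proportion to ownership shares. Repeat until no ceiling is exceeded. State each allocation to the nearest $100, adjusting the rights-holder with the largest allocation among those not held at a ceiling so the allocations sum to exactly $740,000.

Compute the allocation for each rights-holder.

Lindqvist: $147,800 | Dube: $492,900 | Marchetti: $99,300

Ownership shares total: 7,474.
Unconstrained shares: Lindqvist 189,504.95; Dube 458,217.82; Marchetti 92,277.23.
Capped: Lindqvist ($147,800); remaining pool $592,200 reallocated over remaining ownership shares 5,560.
Shares after redistribution: Dube 492,931.94 → $492,900; Marchetti 99,268.06 → $99,300.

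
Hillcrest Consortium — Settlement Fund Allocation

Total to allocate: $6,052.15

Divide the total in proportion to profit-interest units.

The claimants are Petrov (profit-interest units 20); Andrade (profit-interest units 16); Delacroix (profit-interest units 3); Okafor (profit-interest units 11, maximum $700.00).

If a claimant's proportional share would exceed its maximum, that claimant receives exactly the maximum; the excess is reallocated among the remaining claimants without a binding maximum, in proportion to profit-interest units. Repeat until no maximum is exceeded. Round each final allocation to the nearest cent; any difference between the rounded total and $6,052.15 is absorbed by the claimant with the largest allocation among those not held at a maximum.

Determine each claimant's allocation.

Profit-interest units total: 50.
Proportional shares (ignoring caps): Petrov 2,420.8600; Andrade 1,936.6880; Delacroix 363.1290; Okafor 1,331.4730.
Held at cap: Okafor ($700.00); residual $5,352.15 reallocated over remaining profit-interest units 39.
Redistributed shares: Petrov 2,744.6923 → $2,744.69; Andrade 2,195.7538 → $2,195.75; Delacroix 411.7038 → $411.70.
Rounding difference +$0.01 applied to Petrov → $2,744.70.

Petrov: $2,744.70 | Andrade: $2,195.75 | Delacroix: $411.70 | Okafor: $700.00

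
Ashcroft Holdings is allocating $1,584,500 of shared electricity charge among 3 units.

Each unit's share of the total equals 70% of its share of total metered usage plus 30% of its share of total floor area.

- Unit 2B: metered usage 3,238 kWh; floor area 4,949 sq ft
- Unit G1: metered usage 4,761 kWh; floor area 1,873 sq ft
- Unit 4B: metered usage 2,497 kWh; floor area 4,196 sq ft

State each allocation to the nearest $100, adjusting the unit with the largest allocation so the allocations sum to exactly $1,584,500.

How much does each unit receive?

Metered usage total 10,496; floor area total 11,018.
Composite weights (70% metered usage + 30% floor area): Unit 2B 0.3507; Unit G1 0.3685; Unit 4B 0.2808.
Raw shares: Unit 2B 555,685.98; Unit G1 583,918.87; Unit 4B 444,895.14.
Rounded to nearest $100: Unit 2B $555,700; Unit G1 $583,900; Unit 4B $444,900. Sum = $1,584,500.
Sum already equals the total — no adjustment.

Unit 2B: $555,700 · Unit G1: $583,900 · Unit 4B: $444,900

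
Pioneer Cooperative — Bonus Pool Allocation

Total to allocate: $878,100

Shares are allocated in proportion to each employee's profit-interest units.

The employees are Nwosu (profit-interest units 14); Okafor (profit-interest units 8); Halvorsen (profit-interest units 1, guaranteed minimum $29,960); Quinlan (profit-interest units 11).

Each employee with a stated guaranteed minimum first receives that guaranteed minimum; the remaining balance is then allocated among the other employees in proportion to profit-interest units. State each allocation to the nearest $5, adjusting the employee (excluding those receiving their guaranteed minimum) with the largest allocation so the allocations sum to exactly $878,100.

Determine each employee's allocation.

Fund the minimums — Halvorsen $29,960. Balance $848,140.
Balance split over remaining profit-interest units 33: Nwosu 359,816.97 → $359,815; Okafor 205,609.70 → $205,610; Quinlan 282,713.33 → $282,715.

Nwosu: $359,815 | Okafor: $205,610 | Halvorsen: $29,960 | Quinlan: $282,715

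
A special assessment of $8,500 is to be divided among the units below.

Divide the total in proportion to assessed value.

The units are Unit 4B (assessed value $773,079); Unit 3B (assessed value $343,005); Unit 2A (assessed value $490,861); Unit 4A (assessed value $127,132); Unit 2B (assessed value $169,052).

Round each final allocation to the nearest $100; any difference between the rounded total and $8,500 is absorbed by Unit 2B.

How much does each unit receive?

Unit 4B: $3,500 | Unit 3B: $1,500 | Unit 2A: $2,200 | Unit 4A: $600 | Unit 2B: $700

Combined assessed value = 1,903,129.
Unrounded shares: Unit 4B 773,079/1,903,129 × $8,500 = 3,452.83; Unit 3B 343,005/1,903,129 × $8,500 = 1,531.97; Unit 2A 490,861/1,903,129 × $8,500 = 2,192.35; Unit 4A 127,132/1,903,129 × $8,500 = 567.81; Unit 2B 169,052/1,903,129 × $8,500 = 755.04.
At nearest $100: Unit 4B $3,500; Unit 3B $1,500; Unit 2A $2,200; Unit 4A $600; Unit 2B $800. Sum = $8,600.
Difference $8,500 − $8,600 = −$100 applied to Unit 2B: Unit 2B becomes $700.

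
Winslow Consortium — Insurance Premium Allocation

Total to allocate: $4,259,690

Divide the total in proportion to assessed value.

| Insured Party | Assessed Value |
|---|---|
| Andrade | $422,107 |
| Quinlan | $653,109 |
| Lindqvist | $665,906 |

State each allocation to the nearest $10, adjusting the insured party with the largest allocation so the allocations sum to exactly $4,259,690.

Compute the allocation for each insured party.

Andrade: $1,032,690 | Quinlan: $1,597,840 | Lindqvist: $1,629,160

Total assessed value = 1,741,122.
Proportional shares: Andrade 422,107/1,741,122 × $4,259,690 = 1,032,693.27; Quinlan 653,109/1,741,122 × $4,259,690 = 1,597,844.31; Lindqvist 665,906/1,741,122 × $4,259,690 = 1,629,152.43.
Rounded to nearest $10: Andrade $1,032,690; Quinlan $1,597,840; Lindqvist $1,629,150. Sum = $4,259,680.
Difference $4,259,690 − $4,259,680 = +$10 applied to largest allocation (Lindqvist): Lindqvist becomes $1,629,160.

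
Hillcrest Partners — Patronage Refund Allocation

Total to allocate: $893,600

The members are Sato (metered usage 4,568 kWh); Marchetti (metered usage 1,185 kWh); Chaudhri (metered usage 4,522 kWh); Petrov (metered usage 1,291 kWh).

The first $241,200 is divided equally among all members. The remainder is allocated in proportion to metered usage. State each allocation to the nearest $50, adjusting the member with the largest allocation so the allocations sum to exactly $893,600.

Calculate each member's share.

Equal tier: $241,200 ÷ 4 = $60,300 apiece.
Remainder $652,400 by metered usage (total 11,566): Sato 257,665.85 → $257,650; Marchetti 66,841.95 → $66,850; Chaudhri 255,071.14 → $255,050; Petrov 72,821.06 → $72,800.
Rounding difference +$50 on remainder applied to Sato.
Totals: Sato $60,300 + $257,700 = $318,000; Marchetti $60,300 + $66,850 = $127,150; Chaudhri $60,300 + $255,050 = $315,350; Petrov $60,300 + $72,800 = $133,100.

Sato: $318,000 | Marchetti: $127,150 | Chaudhri: $315,350 | Petrov: $133,100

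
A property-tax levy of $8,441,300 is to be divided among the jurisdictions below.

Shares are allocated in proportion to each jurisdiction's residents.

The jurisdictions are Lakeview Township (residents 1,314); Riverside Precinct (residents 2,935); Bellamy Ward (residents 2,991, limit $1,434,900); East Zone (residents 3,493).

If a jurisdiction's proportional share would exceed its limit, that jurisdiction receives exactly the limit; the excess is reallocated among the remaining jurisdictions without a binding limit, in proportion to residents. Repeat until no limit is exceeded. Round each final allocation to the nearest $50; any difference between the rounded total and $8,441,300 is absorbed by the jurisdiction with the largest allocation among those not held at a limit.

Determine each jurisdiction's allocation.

Sum of residents: 10,733.
Proportional shares (ignoring caps): Lakeview Township 1,033,435.96; Riverside Precinct 2,308,321.58; Bellamy Ward 2,352,364.51; East Zone 2,747,177.95.
Held at cap: Bellamy Ward ($1,434,900); residual $7,006,400 reallocated over remaining residents 7,742.
Remaining shares: Lakeview Township 1,189,151.33 → $1,189,150; Riverside Precinct 2,656,133.30 → $2,656,150; East Zone 3,161,115.37 → $3,161,100.

Lakeview Township: $1,189,150; Riverside Precinct: $2,656,150; Bellamy Ward: $1,434,900; East Zone: $3,161,100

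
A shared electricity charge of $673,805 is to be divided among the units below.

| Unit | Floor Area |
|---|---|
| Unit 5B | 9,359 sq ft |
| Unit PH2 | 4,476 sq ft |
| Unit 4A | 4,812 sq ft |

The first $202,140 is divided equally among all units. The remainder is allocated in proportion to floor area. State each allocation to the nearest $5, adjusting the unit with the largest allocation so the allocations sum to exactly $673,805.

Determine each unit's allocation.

$202,140 shared equally gives $67,380 per unit.
Remainder $471,665 by floor area (total 18,647): Unit 5B 236,730.45 → $236,730; Unit PH2 113,217.81 → $113,220; Unit 4A 121,716.74 → $121,715.
Totals: Unit 5B $67,380 + $236,730 = $304,110; Unit PH2 $67,380 + $113,220 = $180,600; Unit 4A $67,380 + $121,715 = $189,095.

Unit 5B: $304,110 · Unit PH2: $180,600 · Unit 4A: $189,095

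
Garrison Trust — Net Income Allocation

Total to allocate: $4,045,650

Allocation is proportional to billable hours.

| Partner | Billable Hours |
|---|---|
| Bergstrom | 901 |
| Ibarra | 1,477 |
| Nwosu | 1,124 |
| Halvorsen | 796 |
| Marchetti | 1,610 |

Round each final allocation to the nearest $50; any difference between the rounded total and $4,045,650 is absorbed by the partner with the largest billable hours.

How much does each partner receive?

Sum of billable hours: 5,908.
Pro-rata amounts: Bergstrom 901/5,908 × $4,045,650 = 616,982.17; Ibarra 1,477/5,908 × $4,045,650 = 1,011,412.50; Nwosu 1,124/5,908 × $4,045,650 = 769,686.97; Halvorsen 796/5,908 × $4,045,650 = 545,080.81; Marchetti 1,610/5,908 × $4,045,650 = 1,102,487.56.
After rounding ($50): Bergstrom $617,000; Ibarra $1,011,400; Nwosu $769,700; Halvorsen $545,100; Marchetti $1,102,500. Sum = $4,045,700.
Difference $4,045,650 − $4,045,700 = −$50 applied to largest billable hours (Marchetti): Marchetti becomes $1,102,450.

Bergstrom: $617,000; Ibarra: $1,011,400; Nwosu: $769,700; Halvorsen: $545,100; Marchetti: $1,102,450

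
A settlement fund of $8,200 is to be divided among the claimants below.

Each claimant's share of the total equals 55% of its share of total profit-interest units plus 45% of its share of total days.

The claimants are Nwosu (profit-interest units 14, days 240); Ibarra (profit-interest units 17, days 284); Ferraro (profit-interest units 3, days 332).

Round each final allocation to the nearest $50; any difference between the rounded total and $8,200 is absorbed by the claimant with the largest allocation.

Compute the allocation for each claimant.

Totals — profit-interest units 34, days 856.
Combined weights (55% profit-interest units + 45% days): Nwosu 0.3526; Ibarra 0.4243; Ferraro 0.2231.
Proportional shares: Nwosu 2,891.64; Ibarra 3,479.25; Ferraro 1,829.11.
At nearest $50: Nwosu $2,900; Ibarra $3,500; Ferraro $1,850. Sum = $8,250.
Difference $8,200 − $8,250 = −$50 applied to largest allocation (Ibarra): Ibarra becomes $3,450.

Nwosu: $2,900; Ibarra: $3,450; Ferraro: $1,850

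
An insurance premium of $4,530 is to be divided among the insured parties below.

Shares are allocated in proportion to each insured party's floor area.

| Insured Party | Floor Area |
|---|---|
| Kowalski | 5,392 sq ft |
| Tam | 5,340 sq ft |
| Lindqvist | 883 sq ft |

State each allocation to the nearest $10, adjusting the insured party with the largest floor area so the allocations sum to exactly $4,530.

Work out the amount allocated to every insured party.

Combined floor area = 11,615.
Unrounded shares: Kowalski 5,392/11,615 × $4,530 = 2,102.95; Tam 5,340/11,615 × $4,530 = 2,082.67; Lindqvist 883/11,615 × $4,530 = 344.38.
Rounded to nearest $10: Kowalski $2,100; Tam $2,080; Lindqvist $340. Sum = $4,520.
Difference $4,530 − $4,520 = +$10 applied to largest floor area (Kowalski): Kowalski becomes $2,110.

Kowalski: $2,110; Tam: $2,080; Lindqvist: $340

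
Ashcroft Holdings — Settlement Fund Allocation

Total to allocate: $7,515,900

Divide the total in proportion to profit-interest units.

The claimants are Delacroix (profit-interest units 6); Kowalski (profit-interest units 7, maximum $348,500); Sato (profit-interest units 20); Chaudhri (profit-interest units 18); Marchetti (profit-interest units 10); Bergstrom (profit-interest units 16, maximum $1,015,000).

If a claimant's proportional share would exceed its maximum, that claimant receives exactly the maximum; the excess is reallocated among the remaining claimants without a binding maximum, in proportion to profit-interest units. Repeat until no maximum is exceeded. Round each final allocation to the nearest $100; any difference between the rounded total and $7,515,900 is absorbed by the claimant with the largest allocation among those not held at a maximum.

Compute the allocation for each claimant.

Combined profit-interest units = 77.
Unconstrained shares: Delacroix 585,654.55; Kowalski 683,263.64; Sato 1,952,181.82; Chaudhri 1,756,963.64; Marchetti 976,090.91; Bergstrom 1,561,745.45.
Capped: Kowalski ($348,500), Bergstrom ($1,015,000); residual $6,152,400 reallocated over remaining profit-interest units 54.
Redistributed shares: Delacroix 683,600.00 → $683,600; Sato 2,278,666.67 → $2,278,700; Chaudhri 2,050,800.00 → $2,050,800; Marchetti 1,139,333.33 → $1,139,300.

Delacroix: $683,600 | Kowalski: $348,500 | Sato: $2,278,700 | Chaudhri: $2,050,800 | Marchetti: $1,139,300 | Bergstrom: $1,015,000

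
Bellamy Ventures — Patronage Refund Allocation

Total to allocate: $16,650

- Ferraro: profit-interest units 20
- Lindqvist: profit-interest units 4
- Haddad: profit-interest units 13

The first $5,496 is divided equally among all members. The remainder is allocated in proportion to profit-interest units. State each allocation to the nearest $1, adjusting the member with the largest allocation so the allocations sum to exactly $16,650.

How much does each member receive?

Ferraro: $7,861; Lindqvist: $3,038; Haddad: $5,751

$5,496 shared equally gives $1,832 per member.
Remainder $11,154 by profit-interest units (total 37): Ferraro 6,029.19 → $6,029; Lindqvist 1,205.84 → $1,206; Haddad 3,918.97 → $3,919.
Totals: Ferraro $1,832 + $6,029 = $7,861; Lindqvist $1,832 + $1,206 = $3,038; Haddad $1,832 + $3,919 = $5,751.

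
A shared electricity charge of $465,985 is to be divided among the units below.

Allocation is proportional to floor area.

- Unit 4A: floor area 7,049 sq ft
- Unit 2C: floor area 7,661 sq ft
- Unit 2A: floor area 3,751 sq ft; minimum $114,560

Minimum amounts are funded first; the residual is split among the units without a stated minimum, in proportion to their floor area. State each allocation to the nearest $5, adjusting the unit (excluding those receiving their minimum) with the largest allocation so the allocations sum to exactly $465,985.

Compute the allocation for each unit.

Unit 4A: $168,400 | Unit 2C: $183,025 | Unit 2A: $114,560

Fund the minimums — Unit 2A $114,560. Remaining pool $351,425.
Remaining pool split over remaining floor area 14,710: Unit 4A 168,402.10 → $168,400; Unit 2C 183,022.90 → $183,025.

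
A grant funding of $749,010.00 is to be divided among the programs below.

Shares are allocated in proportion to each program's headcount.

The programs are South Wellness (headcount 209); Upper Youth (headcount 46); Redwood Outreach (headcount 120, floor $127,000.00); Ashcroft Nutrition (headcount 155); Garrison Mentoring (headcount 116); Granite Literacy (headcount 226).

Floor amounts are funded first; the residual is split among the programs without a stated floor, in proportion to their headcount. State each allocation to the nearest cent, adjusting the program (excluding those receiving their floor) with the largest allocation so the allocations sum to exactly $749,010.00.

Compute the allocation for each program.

Fund the minimums — Redwood Outreach $127,000.00. Balance $622,010.00.
Balance split over remaining headcount 752: South Wellness 172,872.4601 → $172,872.46; Upper Youth 38,048.4840 → $38,048.48; Ashcroft Nutrition 128,206.8484 → $128,206.85; Garrison Mentoring 95,948.3511 → $95,948.35; Granite Literacy 186,933.8564 → $186,933.86.

South Wellness: $172,872.46 | Upper Youth: $38,048.48 | Redwood Outreach: $127,000.00 | Ashcroft Nutrition: $128,206.85 | Garrison Mentoring: $95,948.35 | Granite Literacy: $186,933.86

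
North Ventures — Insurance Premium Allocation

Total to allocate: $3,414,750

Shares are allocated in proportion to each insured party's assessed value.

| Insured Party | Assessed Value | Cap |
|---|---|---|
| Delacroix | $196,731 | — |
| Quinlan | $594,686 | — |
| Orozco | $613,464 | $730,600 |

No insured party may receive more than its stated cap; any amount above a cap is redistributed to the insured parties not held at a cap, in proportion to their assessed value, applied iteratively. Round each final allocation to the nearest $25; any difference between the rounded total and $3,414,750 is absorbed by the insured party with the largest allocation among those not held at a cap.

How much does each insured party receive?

Assessed value total: 1,404,881.
Unconstrained shares: Delacroix 478,180.84; Quinlan 1,445,463.37; Orozco 1,491,105.79.
Capped: Orozco ($730,600); residual $2,684,150 reallocated over remaining assessed value 791,417.
Shares after redistribution: Delacroix 667,227.91 → $667,225; Quinlan 2,016,922.09 → $2,016,925.

Delacroix: $667,225; Quinlan: $2,016,925; Orozco: $730,600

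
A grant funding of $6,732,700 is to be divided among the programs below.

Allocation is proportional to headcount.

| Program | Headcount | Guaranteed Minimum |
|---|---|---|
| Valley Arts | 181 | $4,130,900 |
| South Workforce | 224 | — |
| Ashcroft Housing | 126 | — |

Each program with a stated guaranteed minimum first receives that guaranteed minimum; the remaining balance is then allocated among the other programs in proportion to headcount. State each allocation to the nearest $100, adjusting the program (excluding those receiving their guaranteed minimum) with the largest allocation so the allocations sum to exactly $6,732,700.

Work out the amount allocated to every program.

Valley Arts: $4,130,900 · South Workforce: $1,665,200 · Ashcroft Housing: $936,600

Minimums first: Valley Arts $4,130,900. Balance $2,601,800.
Balance split over remaining headcount 350: South Workforce 1,665,152.00 → $1,665,200; Ashcroft Housing 936,648.00 → $936,600.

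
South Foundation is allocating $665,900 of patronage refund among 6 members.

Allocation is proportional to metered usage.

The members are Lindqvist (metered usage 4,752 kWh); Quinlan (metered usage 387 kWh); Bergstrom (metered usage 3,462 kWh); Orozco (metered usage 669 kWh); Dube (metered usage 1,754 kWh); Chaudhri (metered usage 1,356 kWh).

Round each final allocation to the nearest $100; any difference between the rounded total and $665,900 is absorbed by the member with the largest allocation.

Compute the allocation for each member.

Lindqvist: $255,700; Quinlan: $20,800; Bergstrom: $186,200; Orozco: $36,000; Dube: $94,300; Chaudhri: $72,900

Sum of metered usage: 12,380.
Unrounded shares: Lindqvist 4,752/12,380 × $665,900 = 255,602.33; Quinlan 387/12,380 × $665,900 = 20,816.10; Bergstrom 3,462/12,380 × $665,900 = 186,215.33; Orozco 669/12,380 × $665,900 = 35,984.42; Dube 1,754/12,380 × $665,900 = 94,344.80; Chaudhri 1,356/12,380 × $665,900 = 72,937.03.
After rounding ($100): Lindqvist $255,600; Quinlan $20,800; Bergstrom $186,200; Orozco $36,000; Dube $94,300; Chaudhri $72,900. Sum = $665,800.
Difference $665,900 − $665,800 = +$100 applied to largest allocation (Lindqvist): Lindqvist becomes $255,700.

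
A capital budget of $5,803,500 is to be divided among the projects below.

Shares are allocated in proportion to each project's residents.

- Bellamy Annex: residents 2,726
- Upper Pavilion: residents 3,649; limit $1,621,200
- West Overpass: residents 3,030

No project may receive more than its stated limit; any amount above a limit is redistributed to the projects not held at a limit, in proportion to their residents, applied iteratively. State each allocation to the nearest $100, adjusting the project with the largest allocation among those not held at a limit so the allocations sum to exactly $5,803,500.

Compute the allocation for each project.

Combined residents = 9,405.
Proportional shares (ignoring caps): Bellamy Annex 1,682,120.26; Upper Pavilion 2,251,671.61; West Overpass 1,869,708.13.
Capped: Upper Pavilion ($1,621,200); balance $4,182,300 reallocated over remaining residents 5,756.
Shares after redistribution: Bellamy Annex 1,980,707.05 → $1,980,700; West Overpass 2,201,592.95 → $2,201,600.

Bellamy Annex: $1,980,700 · Upper Pavilion: $1,621,200 · West Overpass: $2,201,600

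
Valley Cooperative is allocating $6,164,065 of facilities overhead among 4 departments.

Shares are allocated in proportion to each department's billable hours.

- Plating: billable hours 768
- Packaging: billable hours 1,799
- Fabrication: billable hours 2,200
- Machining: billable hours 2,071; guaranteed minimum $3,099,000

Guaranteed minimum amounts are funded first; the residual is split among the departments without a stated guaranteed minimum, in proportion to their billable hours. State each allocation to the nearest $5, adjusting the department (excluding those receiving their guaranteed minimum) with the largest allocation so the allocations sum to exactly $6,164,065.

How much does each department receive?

Plating: $493,805; Packaging: $1,156,715; Fabrication: $1,414,545; Machining: $3,099,000

Fund the minimums — Machining $3,099,000. Balance $3,065,065.
Balance split over remaining billable hours 4,767: Plating 493,805.31 → $493,805; Packaging 1,156,713.22 → $1,156,715; Fabrication 1,414,546.47 → $1,414,545.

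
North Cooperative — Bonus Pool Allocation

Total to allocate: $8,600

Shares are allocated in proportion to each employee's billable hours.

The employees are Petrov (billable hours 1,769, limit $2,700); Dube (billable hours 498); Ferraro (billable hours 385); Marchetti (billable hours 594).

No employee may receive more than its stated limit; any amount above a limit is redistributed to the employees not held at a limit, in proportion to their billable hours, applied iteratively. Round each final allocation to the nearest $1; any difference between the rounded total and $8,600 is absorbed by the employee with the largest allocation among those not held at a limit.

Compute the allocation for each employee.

Combined billable hours = 3,246.
Pro-rata shares before constraints: Petrov 4,686.81; Dube 1,319.41; Ferraro 1,020.02; Marchetti 1,573.75.
Capped: Petrov ($2,700); balance $5,900 reallocated over remaining billable hours 1,477.
Remaining shares: Dube 1,989.30 → $1,989; Ferraro 1,537.91 → $1,538; Marchetti 2,372.78 → $2,373.

Petrov: $2,700; Dube: $1,989; Ferraro: $1,538; Marchetti: $2,373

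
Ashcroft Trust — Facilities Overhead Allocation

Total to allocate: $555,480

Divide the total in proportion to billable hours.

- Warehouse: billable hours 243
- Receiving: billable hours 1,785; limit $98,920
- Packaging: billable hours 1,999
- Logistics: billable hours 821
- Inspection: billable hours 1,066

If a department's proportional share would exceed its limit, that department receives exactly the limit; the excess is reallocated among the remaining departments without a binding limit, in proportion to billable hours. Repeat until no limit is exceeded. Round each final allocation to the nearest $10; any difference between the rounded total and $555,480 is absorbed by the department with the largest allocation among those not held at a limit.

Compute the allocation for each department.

Warehouse: $26,870; Receiving: $98,920; Packaging: $221,040; Logistics: $90,780; Inspection: $117,870

Billable hours total: 5,914.
Unconstrained shares: Warehouse 22,824.09; Receiving 167,658.40; Packaging 187,758.63; Logistics 77,113.47; Inspection 100,125.41.
Capped: Receiving ($98,920); remaining pool $456,560 reallocated over remaining billable hours 4,129.
Remaining shares: Warehouse 26,869.48 → $26,870; Packaging 221,037.40 → $221,040; Logistics 90,781.24 → $90,780; Inspection 117,871.87 → $117,870.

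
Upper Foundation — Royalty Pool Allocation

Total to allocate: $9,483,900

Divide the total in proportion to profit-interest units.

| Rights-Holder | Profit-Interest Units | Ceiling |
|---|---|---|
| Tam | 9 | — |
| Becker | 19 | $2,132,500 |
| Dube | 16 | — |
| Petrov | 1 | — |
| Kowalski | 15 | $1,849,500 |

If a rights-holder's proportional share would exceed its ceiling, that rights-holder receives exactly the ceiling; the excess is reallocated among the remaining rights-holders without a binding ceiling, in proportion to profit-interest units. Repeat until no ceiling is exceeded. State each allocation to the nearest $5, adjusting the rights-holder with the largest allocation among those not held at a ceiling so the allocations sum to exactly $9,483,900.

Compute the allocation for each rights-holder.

Combined profit-interest units = 60.
Proportional shares (ignoring caps): Tam 1,422,585.00; Becker 3,003,235.00; Dube 2,529,040.00; Petrov 158,065.00; Kowalski 2,370,975.00.
Held at cap: Becker ($2,132,500), Kowalski ($1,849,500); residual $5,501,900 reallocated over remaining profit-interest units 26.
Remaining shares: Tam 1,904,503.85 → $1,904,505; Dube 3,385,784.62 → $3,385,785; Petrov 211,611.54 → $211,610.

Tam: $1,904,505 | Becker: $2,132,500 | Dube: $3,385,785 | Petrov: $211,610 | Kowalski: $1,849,500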